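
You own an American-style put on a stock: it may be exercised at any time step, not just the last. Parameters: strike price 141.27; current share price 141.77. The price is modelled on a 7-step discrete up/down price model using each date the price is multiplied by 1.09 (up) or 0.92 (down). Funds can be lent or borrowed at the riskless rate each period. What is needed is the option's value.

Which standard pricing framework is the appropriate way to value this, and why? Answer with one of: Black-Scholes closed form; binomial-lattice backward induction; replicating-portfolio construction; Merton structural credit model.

Key observation: with exercise allowed before expiry on a discrete up/down model (7 steps from spot 141.77), the strike-141.27 put's value must be rolled back through the tree testing early exercise at each node.

framework: binomial-lattice backward induction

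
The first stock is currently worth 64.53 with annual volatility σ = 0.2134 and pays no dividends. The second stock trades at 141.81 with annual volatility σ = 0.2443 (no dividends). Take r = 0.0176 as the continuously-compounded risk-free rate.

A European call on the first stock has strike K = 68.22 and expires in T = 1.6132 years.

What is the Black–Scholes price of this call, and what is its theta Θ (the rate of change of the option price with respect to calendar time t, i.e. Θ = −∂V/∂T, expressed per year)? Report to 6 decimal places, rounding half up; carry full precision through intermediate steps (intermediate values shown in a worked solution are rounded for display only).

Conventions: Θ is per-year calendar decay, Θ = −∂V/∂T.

price = 6.197471
Θ = -2.636040

σ√T = 0.2134·√1.6132 = 0.271043
d₁ = (ln(S/K) + (r+σ²/2)T) / (σ√T) = (ln(64.53/68.22) + (0.0176+0.2134²/2)·1.6132) / 0.271043 = (-0.055608 + 0.065125) / 0.271043 = 0.035112
d₂ = d₁ − σ√T = 0.035112 − 0.271043 = -0.235931
e^{−rT} = 0.972007
N(d₁) = 0.514005,  N(d₂) = 0.406743
Call price V = S·N(d₁) − K·e^{−rT}·N(d₂) = 33.168740 − 26.971269 = 6.197471
φ(d₁) = (1/√(2π))·e^{−d₁²/2} = 0.398696
Θ = −S·φ(d₁)·σ/(2√T) − r·K·e^{−rT}·N(d₂) = −2.161346 − 0.474694 = -2.636040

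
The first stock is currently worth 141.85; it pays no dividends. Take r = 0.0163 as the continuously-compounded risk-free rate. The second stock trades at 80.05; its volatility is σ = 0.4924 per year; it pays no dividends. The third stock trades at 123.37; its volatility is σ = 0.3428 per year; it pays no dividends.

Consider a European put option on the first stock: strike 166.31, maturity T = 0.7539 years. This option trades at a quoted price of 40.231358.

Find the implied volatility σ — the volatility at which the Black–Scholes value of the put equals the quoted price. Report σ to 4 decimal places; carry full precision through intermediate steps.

At σ = 0.5256 the Black–Scholes value reproduces the quote:
σ√T = 0.5256·√0.7539 = 0.456365
d₁ = (ln(S/K) + (r+σ²/2)T) / (σ√T) = (ln(141.85/166.31) + (0.0163+0.5256²/2)·0.7539) / 0.456365 = (-0.159083 + 0.116423) / 0.456365 = -0.093479
d₂ = d₁ − σ√T = -0.093479 − 0.456365 = -0.549843
e^{−rT} = 0.987787
N(−d₁) = 0.537238,  N(−d₂) = 0.708787
V = K·e^{−rT}·N(−d₂) − S·N(−d₁) = 116.438611 − 76.207253 = 40.231358 (equal to the quote); since ∂V/∂σ > 0 for all σ, the implied volatility is unique

sigma = 0.5256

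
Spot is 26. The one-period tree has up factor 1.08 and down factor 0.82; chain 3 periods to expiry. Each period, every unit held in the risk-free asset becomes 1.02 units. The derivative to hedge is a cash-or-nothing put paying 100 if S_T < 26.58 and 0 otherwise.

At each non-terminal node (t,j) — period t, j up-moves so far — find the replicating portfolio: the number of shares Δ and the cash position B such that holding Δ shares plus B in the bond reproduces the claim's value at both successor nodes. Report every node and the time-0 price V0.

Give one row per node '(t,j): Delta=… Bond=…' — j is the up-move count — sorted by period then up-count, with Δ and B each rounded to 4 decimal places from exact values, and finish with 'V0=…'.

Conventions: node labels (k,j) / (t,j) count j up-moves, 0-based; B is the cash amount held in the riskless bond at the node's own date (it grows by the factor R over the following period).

Arbitrage-free pricing uses the up-move probability p* = (R−d)/(u−d) = 0.7692, discounting each step at R = 1.02.
Expiry values: V(3,0)=100.0000, V(3,1)=100.0000, V(3,2)=100.0000, V(3,3)=0.0000
Node (2,0) S=17.4824: V=(p*·100.0000+(1−p*)·100.0000)/1.02=98.0392; Δ=(100.0000−100.0000)/(18.8810−14.3356)=0.0000; B=V−Δ·S=98.0392
Node (2,1) S=23.0256: V=(p*·100.0000+(1−p*)·100.0000)/1.02=98.0392; Δ=(100.0000−100.0000)/(24.8676−18.8810)=0.0000; B=V−Δ·S=98.0392
Node (2,2) S=30.3264: V=(p*·0.0000+(1−p*)·100.0000)/1.02=22.6244; Δ=(0.0000−100.0000)/(32.7525−24.8676)=-12.6825; B=V−Δ·S=407.2398
Node (1,0) S=21.3200: V=(p*·98.0392+(1−p*)·98.0392)/1.02=96.1169; Δ=(98.0392−98.0392)/(23.0256−17.4824)=0.0000; B=V−Δ·S=96.1169
Node (1,1) S=28.0800: V=(p*·22.6244+(1−p*)·98.0392)/1.02=39.2430; Δ=(22.6244−98.0392)/(30.3264−23.0256)=-10.3297; B=V−Δ·S=329.2998
Node (0,0) S=26.0000: V=(p*·39.2430+(1−p*)·96.1169)/1.02=51.3409; Δ=(39.2430−96.1169)/(28.0800−21.3200)=-8.4133; B=V−Δ·S=270.0867
As a check, the time-0 holding Δ(0,0)·S0 + B(0,0) comes to 51.3409 — exactly V0.

(0,0): Delta=-8.4133 Bond=270.0867
(1,0): Delta=0.0000 Bond=96.1169
(1,1): Delta=-10.3297 Bond=329.2998
(2,0): Delta=0.0000 Bond=98.0392
(2,1): Delta=0.0000 Bond=98.0392
(2,2): Delta=-12.6825 Bond=407.2398
V0=51.3409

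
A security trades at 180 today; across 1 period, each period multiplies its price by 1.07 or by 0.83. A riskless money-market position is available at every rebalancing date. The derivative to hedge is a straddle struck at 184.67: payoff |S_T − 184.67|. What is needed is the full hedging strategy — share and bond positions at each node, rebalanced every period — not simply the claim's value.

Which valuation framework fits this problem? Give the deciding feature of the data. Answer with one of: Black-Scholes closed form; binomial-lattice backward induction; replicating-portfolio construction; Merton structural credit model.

Key observation: the task asks for the hedge itself — share and bond holdings at every node of the 1-period tree on spot 180 with factors 1.07/0.83 — which is exactly what the replicating-portfolio construction produces.

framework: replicating-portfolio construction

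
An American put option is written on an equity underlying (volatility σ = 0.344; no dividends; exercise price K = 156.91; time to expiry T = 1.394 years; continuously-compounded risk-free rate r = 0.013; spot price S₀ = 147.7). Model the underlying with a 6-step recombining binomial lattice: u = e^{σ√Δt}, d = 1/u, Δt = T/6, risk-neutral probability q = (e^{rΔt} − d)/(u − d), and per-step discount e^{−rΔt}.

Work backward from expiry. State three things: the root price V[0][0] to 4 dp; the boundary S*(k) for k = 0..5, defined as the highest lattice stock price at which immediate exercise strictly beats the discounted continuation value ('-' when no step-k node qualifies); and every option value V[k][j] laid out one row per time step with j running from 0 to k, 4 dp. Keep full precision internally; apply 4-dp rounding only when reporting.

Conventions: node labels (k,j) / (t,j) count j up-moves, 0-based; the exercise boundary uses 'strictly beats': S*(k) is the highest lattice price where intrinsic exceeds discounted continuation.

price = 28.2593
boundary = - - - 89.8147 106.0129 125.1323
tree:
28.2593
39.1523 16.0456
52.3631 24.3714 6.6745
67.0953 35.9362 11.3679 1.3764
80.8184 50.8971 19.1426 2.5937 0.0000
92.4447 67.0953 31.7777 4.8875 0.0000 0.0000
102.2946 80.8184 50.8971 9.2100 0.0000 0.0000 0.0000

Δt=0.23233  u=1.18035  d=0.84721  q=0.46772  discount=0.99698
step 6 (expiry): payoffs max(K−S,0) = 102.2946 80.8184 50.8971 9.2100 0.0000 0.0000 0.0000
step 5: (k=5,j=0): S=64.4653, K−S=92.4447, hold=91.9715 ⇒ V=92.4447 exercise | (k=5,j=1): S=89.8147, K−S=67.0953, hold=66.6220 ⇒ V=67.0953 exercise | (k=5,j=2): S=125.1323, K−S=31.7777, hold=31.3045 ⇒ V=31.7777 exercise | (k=5,j=3): S=174.3378, K−S=0.0000, hold=4.8875 ⇒ V=4.8875 continue | (k=5,j=4): S=242.8921, K−S=0.0000, hold=0.0000 ⇒ V=0.0000 continue | (k=5,j=5): S=338.4038, K−S=0.0000, hold=0.0000 ⇒ V=0.0000 continue  boundary S*=125.1323
step 4: (k=4,j=0): S=76.0916, K−S=80.8184, hold=80.3452 ⇒ V=80.8184 exercise | (k=4,j=1): S=106.0129, K−S=50.8971, hold=50.4239 ⇒ V=50.8971 exercise | (k=4,j=2): S=147.7000, K−S=9.2100, hold=19.1426 ⇒ V=19.1426 continue | (k=4,j=3): S=205.7796, K−S=0.0000, hold=2.5937 ⇒ V=2.5937 continue | (k=4,j=4): S=286.6977, K−S=0.0000, hold=0.0000 ⇒ V=0.0000 continue  boundary S*=106.0129
step 3: (k=3,j=0): S=89.8147, K−S=67.0953, hold=66.6220 ⇒ V=67.0953 exercise | (k=3,j=1): S=125.1323, K−S=31.7777, hold=35.9362 ⇒ V=35.9362 continue | (k=3,j=2): S=174.3378, K−S=0.0000, hold=11.3679 ⇒ V=11.3679 continue | (k=3,j=3): S=242.8921, K−S=0.0000, hold=1.3764 ⇒ V=1.3764 continue  boundary S*=89.8147
step 2: (k=2,j=0): S=106.0129, K−S=50.8971, hold=52.3631 ⇒ V=52.3631 continue | (k=2,j=1): S=147.7000, K−S=9.2100, hold=24.3714 ⇒ V=24.3714 continue | (k=2,j=2): S=205.7796, K−S=0.0000, hold=6.6745 ⇒ V=6.6745 continue  boundary S*=-
step 1: (k=1,j=0): S=125.1323, K−S=31.7777, hold=39.1523 ⇒ V=39.1523 continue | (k=1,j=1): S=174.3378, K−S=0.0000, hold=16.0456 ⇒ V=16.0456 continue  boundary S*=-
step 0: (k=0,j=0): S=147.7000, K−S=9.2100, hold=28.2593 ⇒ V=28.2593 continue  boundary S*=-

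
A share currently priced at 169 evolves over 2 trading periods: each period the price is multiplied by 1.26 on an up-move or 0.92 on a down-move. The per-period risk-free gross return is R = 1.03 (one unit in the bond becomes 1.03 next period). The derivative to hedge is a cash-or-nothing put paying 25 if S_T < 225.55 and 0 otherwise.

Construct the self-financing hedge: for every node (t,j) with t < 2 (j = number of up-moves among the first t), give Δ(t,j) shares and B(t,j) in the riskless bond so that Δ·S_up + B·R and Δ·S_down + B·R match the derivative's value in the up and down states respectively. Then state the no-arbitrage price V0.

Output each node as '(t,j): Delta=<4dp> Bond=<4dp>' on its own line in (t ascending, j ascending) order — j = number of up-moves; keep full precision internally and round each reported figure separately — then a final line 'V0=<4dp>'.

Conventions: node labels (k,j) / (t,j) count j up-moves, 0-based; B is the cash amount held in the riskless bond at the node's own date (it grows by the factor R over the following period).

(0,0): Delta=-0.1367 Bond=44.1944
(1,0): Delta=0.0000 Bond=24.2718
(1,1): Delta=-0.3453 Bond=89.9486
V0=21.0983

Under the risk-neutral measure, an up-move has probability p* = (R−d)/(u−d) = 0.3235 and values discount at R = 1.03.
At maturity the claim pays: V(2,0)=25.0000, V(2,1)=25.0000, V(2,2)=0.0000
(1,0): S=155.4800. Δ = (V_up−V_dn)/(S_up−S_dn) = (25.0000−25.0000)/(195.9048−143.0416) = 0.0000. V = [p*·25.0000 + (1−p*)·25.0000]/1.03 = 24.2718. B = V − Δ·S = 24.2718.
(1,1): S=212.9400. Δ = (V_up−V_dn)/(S_up−S_dn) = (0.0000−25.0000)/(268.3044−195.9048) = -0.3453. V = [p*·0.0000 + (1−p*)·25.0000]/1.03 = 16.4192. B = V − Δ·S = 89.9486.
(0,0): S=169.0000. Δ = (V_up−V_dn)/(S_up−S_dn) = (16.4192−24.2718)/(212.9400−155.4800) = -0.1367. V = [p*·16.4192 + (1−p*)·24.2718]/1.03 = 21.0983. B = V − Δ·S = 44.1944.
As a check, the time-0 holding Δ(0,0)·S0 + B(0,0) comes to 21.0983 — exactly V0.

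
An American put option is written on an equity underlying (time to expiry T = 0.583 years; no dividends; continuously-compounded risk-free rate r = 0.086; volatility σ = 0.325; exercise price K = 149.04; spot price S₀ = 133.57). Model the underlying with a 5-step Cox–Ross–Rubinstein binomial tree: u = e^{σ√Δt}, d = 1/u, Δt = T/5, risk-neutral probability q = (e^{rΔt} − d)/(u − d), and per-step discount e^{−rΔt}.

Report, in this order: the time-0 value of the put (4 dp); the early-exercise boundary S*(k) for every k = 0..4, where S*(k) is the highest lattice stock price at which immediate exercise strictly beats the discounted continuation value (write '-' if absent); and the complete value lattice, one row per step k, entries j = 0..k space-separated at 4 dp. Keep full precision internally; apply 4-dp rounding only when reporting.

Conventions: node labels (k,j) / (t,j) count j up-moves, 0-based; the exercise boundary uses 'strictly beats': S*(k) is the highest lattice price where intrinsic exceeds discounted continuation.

price = 19.3902
boundary = - 119.5397 106.9832 119.5397 133.5700
tree:
19.3902
29.5003 10.3451
42.0568 17.8750 3.5286
53.2944 29.5003 7.3883 0.0000
63.3516 42.0568 15.4700 0.0000 0.0000
72.3523 53.2944 29.5003 0.0000 0.0000 0.0000

Δt=0.11660, u=1.11737, d=0.89496, q=0.51760, disc=e^(-rΔt)=0.99002
k=5 terminal: V=max(K-S,0) → 72.3523 53.2944 29.5003 0.0000 0.0000 0.0000
k=4: j=0 S=85.6884 intr=63.3516 cont=61.8645 V=63.3516[EX]; j=1 S=106.9832 intr=42.0568 cont=40.5697 V=42.0568[EX]; j=2 S=133.5700 intr=15.4700 cont=14.0890 V=15.4700[EX]; j=3 S=166.7640 intr=0.0000 cont=0.0000 V=0.0000[hold]; j=4 S=208.2071 intr=0.0000 cont=0.0000 V=0.0000[hold]  S*(4)=133.5700
k=3: j=0 S=95.7456 intr=53.2944 cont=51.8073 V=53.2944[EX]; j=1 S=119.5397 intr=29.5003 cont=28.0132 V=29.5003[EX]; j=2 S=149.2470 intr=0.0000 cont=7.3883 V=7.3883[hold]; j=3 S=186.3369 intr=0.0000 cont=0.0000 V=0.0000[hold]  S*(3)=119.5397
k=2: j=0 S=106.9832 intr=42.0568 cont=40.5697 V=42.0568[EX]; j=1 S=133.5700 intr=15.4700 cont=17.8750 V=17.8750[hold]; j=2 S=166.7640 intr=0.0000 cont=3.5286 V=3.5286[hold]  S*(2)=106.9832
k=1: j=0 S=119.5397 intr=29.5003 cont=29.2456 V=29.5003[EX]; j=1 S=149.2470 intr=0.0000 cont=10.3451 V=10.3451[hold]  S*(1)=119.5397
k=0: j=0 S=133.5700 intr=15.4700 cont=19.3902 V=19.3902[hold]  S*(0)=-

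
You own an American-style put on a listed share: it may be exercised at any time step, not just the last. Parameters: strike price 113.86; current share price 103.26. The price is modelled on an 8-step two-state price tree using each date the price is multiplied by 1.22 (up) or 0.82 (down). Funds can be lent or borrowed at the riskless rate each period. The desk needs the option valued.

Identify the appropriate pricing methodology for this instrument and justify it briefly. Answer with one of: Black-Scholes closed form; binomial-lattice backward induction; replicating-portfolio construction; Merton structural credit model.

Key observation: with exercise allowed before expiry on a discrete up/down model (8 steps from spot 103.26), the strike-113.86 put's value must be rolled back through the tree testing early exercise at each node.

framework: binomial-lattice backward induction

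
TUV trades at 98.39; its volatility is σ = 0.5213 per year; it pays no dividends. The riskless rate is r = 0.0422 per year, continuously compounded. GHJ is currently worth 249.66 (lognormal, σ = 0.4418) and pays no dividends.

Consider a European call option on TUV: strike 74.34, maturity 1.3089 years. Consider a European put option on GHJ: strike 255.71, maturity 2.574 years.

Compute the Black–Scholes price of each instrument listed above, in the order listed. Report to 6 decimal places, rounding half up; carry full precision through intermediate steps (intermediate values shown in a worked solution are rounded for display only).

[TUV call K=74.34]
σ√T = 0.5213·√1.3089 = 0.596405
d₁ = (ln(S/K) + (r+σ²/2)T) / (σ√T) = (ln(98.39/74.34) + (0.0422+0.5213²/2)·1.3089) / 0.596405 = (0.280290 + 0.233085) / 0.596405 = 0.860783
d₂ = d₁ − σ√T = 0.860783 − 0.596405 = 0.264378
e^{−rT} = 0.946262
N(d₁) = 0.805321,  N(d₂) = 0.604256
price = S·N(d₁) − K·e^{−rT}·N(d₂) = 79.235549 − 42.506451 = 36.729098
[GHJ put K=255.71]
σ√T = 0.4418·√2.574 = 0.708810
d₁ = (ln(S/K) + (r+σ²/2)T) / (σ√T) = (ln(249.66/255.71) + (0.0422+0.4418²/2)·2.574) / 0.708810 = (-0.023944 + 0.359829) / 0.708810 = 0.473871
d₂ = d₁ − σ√T = 0.473871 − 0.708810 = -0.234939
e^{−rT} = 0.897069
N(−d₁) = 0.317796,  N(−d₂) = 0.592872
price = K·e^{−rT}·N(−d₂) − S·N(−d₁) = 135.998570 − 79.340916 = 56.657654

price(TUV call K=74.34) = 36.729098
price(GHJ put K=255.71) = 56.657654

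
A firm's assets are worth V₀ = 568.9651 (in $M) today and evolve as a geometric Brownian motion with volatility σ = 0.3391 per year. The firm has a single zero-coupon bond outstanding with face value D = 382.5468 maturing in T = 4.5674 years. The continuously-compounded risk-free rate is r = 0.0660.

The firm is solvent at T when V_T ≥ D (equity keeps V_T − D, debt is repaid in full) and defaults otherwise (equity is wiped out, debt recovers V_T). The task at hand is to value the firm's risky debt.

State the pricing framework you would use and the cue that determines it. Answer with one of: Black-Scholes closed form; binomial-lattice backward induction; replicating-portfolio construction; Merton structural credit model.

Key observation: the asked-for credit quantity lives on the firm's capital structure — asset value, asset volatility, debt face 382.5468 — which is the structural model's domain.

framework: Merton structural credit model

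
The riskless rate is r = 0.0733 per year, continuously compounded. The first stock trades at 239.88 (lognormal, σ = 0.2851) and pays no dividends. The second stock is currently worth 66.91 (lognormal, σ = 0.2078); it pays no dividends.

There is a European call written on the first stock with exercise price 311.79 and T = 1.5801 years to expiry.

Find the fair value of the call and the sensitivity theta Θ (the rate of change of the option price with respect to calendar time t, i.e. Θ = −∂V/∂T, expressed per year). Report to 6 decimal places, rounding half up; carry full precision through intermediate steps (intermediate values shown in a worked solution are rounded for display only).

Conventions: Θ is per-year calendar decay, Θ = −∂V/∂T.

price = 20.885048
Θ = -16.237730

σ√T = 0.2851·√1.5801 = 0.358376
d₁ = (ln(S/K) + (r+σ²/2)T) / (σ√T) = (ln(239.88/311.79) + (0.0733+0.2851²/2)·1.5801) / 0.358376 = (-0.262191 + 0.180038) / 0.358376 = -0.229236
d₂ = d₁ − σ√T = -0.229236 − 0.358376 = -0.587613
e^{−rT} = 0.890634
N(d₁) = 0.409343,  N(d₂) = 0.278396
Call price V = S·N(d₁) − K·e^{−rT}·N(d₂) = 98.193109 − 77.308061 = 20.885048
φ(d₁) = (1/√(2π))·e^{−d₁²/2} = 0.388597
Θ = −S·φ(d₁)·σ/(2√T) − r·K·e^{−rT}·N(d₂) = −10.571050 − 5.666681 = -16.237730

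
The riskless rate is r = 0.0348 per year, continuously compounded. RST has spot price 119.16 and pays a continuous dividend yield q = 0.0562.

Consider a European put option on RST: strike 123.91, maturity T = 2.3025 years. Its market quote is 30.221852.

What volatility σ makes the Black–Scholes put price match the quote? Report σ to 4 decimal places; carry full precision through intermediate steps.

At σ = 0.3840 the Black–Scholes value reproduces the quote:
σ√T = 0.384·√2.3025 = 0.582681
d₁ = (ln(S/K) + (r−q+σ²/2)T) / (σ√T) = (ln(119.16/123.91) + (0.0348−0.0562+0.384²/2)·2.3025) / 0.582681 = (-0.039088 + 0.120485) / 0.582681 = 0.139694
d₂ = d₁ − σ√T = 0.139694 − 0.582681 = -0.442988
e^{−rT} = 0.922999
e^{−qT} = 0.878622
N(−d₁) = 0.444451,  N(−d₂) = 0.671113
V = K·e^{−rT}·N(−d₂) − S·e^{−qT}·N(−d₁) = 76.754363 − 46.532511 = 30.221852 (equal to the quote); since ∂V/∂σ > 0 for all σ, the implied volatility is unique

sigma = 0.3840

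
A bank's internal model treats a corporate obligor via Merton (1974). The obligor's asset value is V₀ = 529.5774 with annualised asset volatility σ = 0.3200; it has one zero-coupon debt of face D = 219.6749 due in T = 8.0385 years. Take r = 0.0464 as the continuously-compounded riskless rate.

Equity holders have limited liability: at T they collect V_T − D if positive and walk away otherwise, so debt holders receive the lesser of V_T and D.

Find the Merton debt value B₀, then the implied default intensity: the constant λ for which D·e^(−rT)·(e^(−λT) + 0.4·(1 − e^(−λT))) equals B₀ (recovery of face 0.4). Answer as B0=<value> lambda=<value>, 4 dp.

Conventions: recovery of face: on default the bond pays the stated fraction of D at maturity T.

B0=142.1513 lambda=0.0132

Work the structural quantities from V₀ = 529.5774 against face 219.6749:
d₁ = [ln(V₀/D) + (r + σ²/2)T] / (σ√T)
   = [ln(529.5774/219.6749) + (0.0464 + 0.5·0.3200²)·8.0385] / (0.3200·√8.0385)
   = [0.879931 + 0.784558] / 0.907272 = 1.834608
d₂ = d₁ − σ√T = 1.834608 − 0.907272 = 0.927336
N(d₁) = 0.966718,  N(d₂) = 0.823124,  e^(−rT) = 0.688675
E₀ = V₀·N(d₁) − D·e^(−rT)·N(d₂)
   = 529.5774·0.966718 − 219.6749·0.688675·0.823124 = 387.426144
B₀ = V₀ − E₀ = 529.5774 − 387.426144 = 142.151256
e^(−λT) = (B₀·e^(rT)/D − 0.4)/(1 − 0.4) = (142.1513·1.452065/219.6749 − 0.4)/0.6 = 0.89938138
λ = −ln(0.89938138)/8.0385 = 0.013193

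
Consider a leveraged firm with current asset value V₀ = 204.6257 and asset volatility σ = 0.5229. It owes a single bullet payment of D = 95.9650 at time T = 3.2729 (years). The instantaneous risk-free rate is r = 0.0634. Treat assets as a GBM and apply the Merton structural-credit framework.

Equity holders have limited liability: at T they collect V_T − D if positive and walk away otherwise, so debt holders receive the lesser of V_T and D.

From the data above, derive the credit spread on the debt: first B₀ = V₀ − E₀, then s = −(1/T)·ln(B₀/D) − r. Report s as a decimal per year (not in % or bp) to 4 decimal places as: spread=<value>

With assets at 204.6257 and a single debt payment of 95.9650 at 3.2729 years:
d₁ = [ln(V₀/D) + (r + σ²/2)T] / (σ√T)
   = [ln(204.6257/95.9650) + (0.0634 + 0.5·0.5229²)·3.2729] / (0.5229·√3.2729)
   = [0.757199 + 0.654947] / 0.945987 = 1.492776
d₂ = d₁ − σ√T = 1.492776 − 0.945987 = 0.546789
N(d₁) = 0.932252,  N(d₂) = 0.707738,  e^(−rT) = 0.812612
E₀ = V₀·N(d₁) − D·e^(−rT)·N(d₂)
   = 204.6257·0.932252 − 95.9650·0.812612·0.707738 = 135.571688
B₀ = V₀ − E₀ = 204.6257 − 135.571688 = 69.054012
spread = −(1/T)·ln(B₀/D) − r = −(1/3.2729)·ln(69.054012/95.9650) − 0.0634 = 0.03715137

spread=0.0372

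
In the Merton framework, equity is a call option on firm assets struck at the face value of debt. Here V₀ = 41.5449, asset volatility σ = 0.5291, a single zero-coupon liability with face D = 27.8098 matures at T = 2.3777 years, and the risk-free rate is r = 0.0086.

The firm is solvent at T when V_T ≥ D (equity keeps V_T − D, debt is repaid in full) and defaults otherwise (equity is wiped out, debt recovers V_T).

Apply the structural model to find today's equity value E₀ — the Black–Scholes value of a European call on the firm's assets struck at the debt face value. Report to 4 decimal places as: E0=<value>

E0=19.3639

With assets at 41.5449 and a single debt payment of 27.8098 at 2.3777 years:
d₁ = [ln(V₀/D) + (r + σ²/2)T] / (σ√T)
   = [ln(41.5449/27.8098) + (0.0086 + 0.5·0.5291²)·2.3777] / (0.5291·√2.3777)
   = [0.401386 + 0.353263] / 0.815861 = 0.924973
d₂ = d₁ − σ√T = 0.924973 − 0.815861 = 0.109111
N(d₁) = 0.822510,  N(d₂) = 0.543443,  e^(−rT) = 0.979759
E₀ = V₀·N(d₁) − D·e^(−rT)·N(d₂)
   = 41.5449·0.822510 − 27.8098·0.979759·0.543443 = 19.363950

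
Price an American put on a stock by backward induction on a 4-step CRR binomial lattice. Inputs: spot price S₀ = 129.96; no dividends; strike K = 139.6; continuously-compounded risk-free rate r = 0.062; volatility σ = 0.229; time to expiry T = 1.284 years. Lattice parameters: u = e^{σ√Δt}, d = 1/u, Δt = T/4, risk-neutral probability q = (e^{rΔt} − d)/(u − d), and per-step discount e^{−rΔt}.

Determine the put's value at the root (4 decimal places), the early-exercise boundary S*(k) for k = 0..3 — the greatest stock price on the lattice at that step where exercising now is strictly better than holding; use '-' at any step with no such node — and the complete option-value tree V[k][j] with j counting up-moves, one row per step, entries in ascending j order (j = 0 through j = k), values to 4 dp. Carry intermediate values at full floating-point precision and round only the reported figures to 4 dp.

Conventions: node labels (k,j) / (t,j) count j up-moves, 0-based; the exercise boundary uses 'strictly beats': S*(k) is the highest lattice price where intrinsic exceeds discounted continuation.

params: Δt=0.32100 u=1.13854 d=0.87832 q=0.54486 e^(-rΔt)=0.98029
t_4 payoffs: 62.2570 39.3429 9.6400 0.0000 0.0000
t_3: node(3,0) S=88.0579 payoff=51.5421 vs cont=48.7913 → 51.5421 [stop]  node(3,1) S=114.1465 payoff=25.4535 vs cont=22.7027 → 25.4535 [stop]  node(3,2) S=147.9643 payoff=0.0000 vs cont=4.3011 → 4.3011 [wait]  node(3,3) S=191.8012 payoff=0.0000 vs cont=0.0000 → 0.0000 [wait]  ⇒ S*(3)=114.1465
t_2: node(2,0) S=100.2571 payoff=39.3429 vs cont=36.5920 → 39.3429 [stop]  node(2,1) S=129.9600 payoff=9.6400 vs cont=13.6540 → 13.6540 [wait]  node(2,2) S=168.4628 payoff=0.0000 vs cont=1.9190 → 1.9190 [wait]  ⇒ S*(2)=100.2571
t_1: node(1,0) S=114.1465 payoff=25.4535 vs cont=24.8466 → 25.4535 [stop]  node(1,1) S=147.9643 payoff=0.0000 vs cont=7.1171 → 7.1171 [wait]  ⇒ S*(1)=114.1465
t_0: node(0,0) S=129.9600 payoff=9.6400 vs cont=15.1581 → 15.1581 [wait]  ⇒ S*(0)=-

price = 15.1581
boundary = - 114.1465 100.2571 114.1465
tree:
15.1581
25.4535 7.1171
39.3429 13.6540 1.9190
51.5421 25.4535 4.3011 0.0000
62.2570 39.3429 9.6400 0.0000 0.0000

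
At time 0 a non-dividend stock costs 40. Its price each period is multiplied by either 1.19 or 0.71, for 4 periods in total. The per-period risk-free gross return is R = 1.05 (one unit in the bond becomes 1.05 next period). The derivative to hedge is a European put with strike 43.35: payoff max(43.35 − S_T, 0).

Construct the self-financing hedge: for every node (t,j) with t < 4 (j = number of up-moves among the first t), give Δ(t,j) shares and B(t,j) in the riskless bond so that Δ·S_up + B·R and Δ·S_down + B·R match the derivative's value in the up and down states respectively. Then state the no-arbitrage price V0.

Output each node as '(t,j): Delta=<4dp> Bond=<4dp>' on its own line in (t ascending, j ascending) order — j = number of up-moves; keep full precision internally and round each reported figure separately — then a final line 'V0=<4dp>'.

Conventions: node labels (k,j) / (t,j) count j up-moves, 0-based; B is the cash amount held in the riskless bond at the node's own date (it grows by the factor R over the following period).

Under the risk-neutral measure, an up-move has probability p* = (R−d)/(u−d) = 0.7083 and values discount at R = 1.05.
At maturity the claim pays: V(4,0)=33.1853, V(4,1)=26.3134, V(4,2)=14.7958, V(4,3)=0.0000, V(4,4)=0.0000
  t=3,j=0: stock 14.3164 → up 17.0366 (V=26.3134), down 10.1647 (V=33.1853). Price 26.9693; hedge Δ=-1.0000, bond B=41.2857.
  t=3,j=1: stock 23.9952 → up 28.5542 (V=14.7958), down 17.0366 (V=26.3134). Price 17.2906; hedge Δ=-1.0000, bond B=41.2857.
  t=3,j=2: stock 40.2172 → up 47.8585 (V=0.0000), down 28.5542 (V=14.7958). Price 4.1099; hedge Δ=-0.7664, bond B=34.9344.
  t=3,j=3: stock 67.4064 → up 80.2136 (V=0.0000), down 47.8585 (V=0.0000). Price 0.0000; hedge Δ=0.0000, bond B=0.0000.
  t=2,j=0: stock 20.1640 → up 23.9952 (V=17.2906), down 14.3164 (V=26.9693). Price 19.1557; hedge Δ=-1.0000, bond B=39.3197.
  t=2,j=1: stock 33.7960 → up 40.2172 (V=4.1099), down 23.9952 (V=17.2906). Price 7.5755; hedge Δ=-0.8125, bond B=35.0351.
  t=2,j=2: stock 56.6440 → up 67.4064 (V=0.0000), down 40.2172 (V=4.1099). Price 1.1416; hedge Δ=-0.1512, bond B=9.7040.
  t=1,j=0: stock 28.4000 → up 33.7960 (V=7.5755), down 20.1640 (V=19.1557). Price 10.4315; hedge Δ=-0.8495, bond B=34.5570.
  t=1,j=1: stock 47.6000 → up 56.6440 (V=1.1416), down 33.7960 (V=7.5755). Price 2.8745; hedge Δ=-0.2816, bond B=16.2783.
  t=0,j=0: stock 40.0000 → up 47.6000 (V=2.8745), down 28.4000 (V=10.4315). Price 4.8368; hedge Δ=-0.3936, bond B=20.5806.
Verification: the root portfolio costs Δ(0,0)·S0 + B(0,0) = 4.8368, matching V0.

(0,0): Delta=-0.3936 Bond=20.5806
(1,0): Delta=-0.8495 Bond=34.5570
(1,1): Delta=-0.2816 Bond=16.2783
(2,0): Delta=-1.0000 Bond=39.3197
(2,1): Delta=-0.8125 Bond=35.0351
(2,2): Delta=-0.1512 Bond=9.7040
(3,0): Delta=-1.0000 Bond=41.2857
(3,1): Delta=-1.0000 Bond=41.2857
(3,2): Delta=-0.7664 Bond=34.9344
(3,3): Delta=0.0000 Bond=0.0000
V0=4.8368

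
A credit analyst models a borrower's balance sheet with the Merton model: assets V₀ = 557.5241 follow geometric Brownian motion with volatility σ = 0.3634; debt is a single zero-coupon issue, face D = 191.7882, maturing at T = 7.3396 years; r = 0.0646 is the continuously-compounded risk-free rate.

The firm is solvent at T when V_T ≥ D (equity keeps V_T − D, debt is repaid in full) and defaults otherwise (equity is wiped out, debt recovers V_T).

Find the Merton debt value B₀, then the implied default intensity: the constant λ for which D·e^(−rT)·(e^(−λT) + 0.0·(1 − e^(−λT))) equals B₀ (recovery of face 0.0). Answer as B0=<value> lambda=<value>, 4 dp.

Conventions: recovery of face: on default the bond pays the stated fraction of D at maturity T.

Work the structural quantities from V₀ = 557.5241 against face 191.7882:
d₁ = [ln(V₀/D) + (r + σ²/2)T] / (σ√T)
   = [ln(557.5241/191.7882) + (0.0646 + 0.5·0.3634²)·7.3396] / (0.3634·√7.3396)
   = [1.067114 + 0.958770] / 0.984512 = 2.057754
d₂ = d₁ − σ√T = 2.057754 − 0.984512 = 1.073242
N(d₁) = 0.980193,  N(d₂) = 0.858419,  e^(−rT) = 0.622421
E₀ = V₀·N(d₁) − D·e^(−rT)·N(d₂)
   = 557.5241·0.980193 − 191.7882·0.622421·0.858419 = 444.009232
B₀ = V₀ − E₀ = 557.5241 − 444.009232 = 113.514868
e^(−λT) = (B₀·e^(rT)/D − 0)/(1 − 0) = (113.5149·1.606629/191.7882 − 0)/1 = 0.95092568
λ = −ln(0.95092568)/7.3396 = 0.006856

B0=113.5149 lambda=0.0069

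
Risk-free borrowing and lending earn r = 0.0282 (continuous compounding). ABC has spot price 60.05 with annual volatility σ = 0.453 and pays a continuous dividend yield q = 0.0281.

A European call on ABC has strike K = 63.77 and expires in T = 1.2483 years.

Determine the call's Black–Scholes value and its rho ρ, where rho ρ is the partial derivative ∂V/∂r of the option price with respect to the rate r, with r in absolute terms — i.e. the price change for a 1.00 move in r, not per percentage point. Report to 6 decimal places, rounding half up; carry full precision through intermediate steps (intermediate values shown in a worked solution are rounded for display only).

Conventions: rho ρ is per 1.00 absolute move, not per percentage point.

σ√T = 0.453·√1.2483 = 0.506125
d₁ = (ln(S/K) + (r−q+σ²/2)T) / (σ√T) = (ln(60.05/63.77) + (0.0282−0.0281+0.453²/2)·1.2483) / 0.506125 = (-0.060105 + 0.128206) / 0.506125 = 0.134553
d₂ = d₁ − σ√T = 0.134553 − 0.506125 = -0.371572
e^{−rT} = 0.965410
e^{−qT} = 0.965531
N(d₁) = 0.553517,  N(d₂) = 0.355106
Call price V = S·e^{−qT}·N(d₁) − K·e^{−rT}·N(d₂) = 32.093011 − 21.861815 = 10.231195
ρ = K·T·e^{−rT}·N(d₂) = 27.290104

price = 10.231195
ρ = 27.290104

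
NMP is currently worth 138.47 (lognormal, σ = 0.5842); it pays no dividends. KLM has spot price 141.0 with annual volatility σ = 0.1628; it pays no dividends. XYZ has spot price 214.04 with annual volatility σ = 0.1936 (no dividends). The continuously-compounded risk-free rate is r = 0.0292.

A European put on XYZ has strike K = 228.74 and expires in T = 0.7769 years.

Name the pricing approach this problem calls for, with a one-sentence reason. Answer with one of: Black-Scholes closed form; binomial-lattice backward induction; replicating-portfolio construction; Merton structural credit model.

Key observation: with XYZ following a GBM at constant σ and r, the European put struck at 228.74 prices in closed form — nothing here needs a stepwise model or a balance sheet.

framework: Black-Scholes closed form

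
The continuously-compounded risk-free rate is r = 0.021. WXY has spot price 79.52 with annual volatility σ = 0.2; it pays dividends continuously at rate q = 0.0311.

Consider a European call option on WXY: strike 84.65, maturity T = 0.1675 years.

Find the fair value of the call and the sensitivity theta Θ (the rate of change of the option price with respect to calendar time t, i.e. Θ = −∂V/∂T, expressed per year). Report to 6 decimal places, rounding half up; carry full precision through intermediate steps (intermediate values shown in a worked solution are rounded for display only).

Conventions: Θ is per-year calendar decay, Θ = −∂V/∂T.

σ√T = 0.2·√0.1675 = 0.081854
d₁ = (ln(S/K) + (r−q+σ²/2)T) / (σ√T) = (ln(79.52/84.65) + (0.021−0.0311+0.2²/2)·0.1675) / 0.081854 = (-0.062517 + 0.001658) / 0.081854 = -0.743502
d₂ = d₁ − σ√T = -0.743502 − 0.081854 = -0.825356
e^{−rT} = 0.996489
e^{−qT} = 0.994804
N(d₁) = 0.228589,  N(d₂) = 0.204585
Call price V = S·e^{−qT}·N(d₁) − K·e^{−rT}·N(d₂) = 18.082935 − 17.257291 = 0.825644
φ(d₁) = (1/√(2π))·e^{−d₁²/2} = 0.302602
Θ = −S·e^{−qT}·φ(d₁)·σ/(2√T) + q·S·e^{−qT}·N(d₁) − r·K·e^{−rT}·N(d₂) = −5.848959 + 0.562379 − 0.362403 = -5.648983

price = 0.825644
Θ = -5.648983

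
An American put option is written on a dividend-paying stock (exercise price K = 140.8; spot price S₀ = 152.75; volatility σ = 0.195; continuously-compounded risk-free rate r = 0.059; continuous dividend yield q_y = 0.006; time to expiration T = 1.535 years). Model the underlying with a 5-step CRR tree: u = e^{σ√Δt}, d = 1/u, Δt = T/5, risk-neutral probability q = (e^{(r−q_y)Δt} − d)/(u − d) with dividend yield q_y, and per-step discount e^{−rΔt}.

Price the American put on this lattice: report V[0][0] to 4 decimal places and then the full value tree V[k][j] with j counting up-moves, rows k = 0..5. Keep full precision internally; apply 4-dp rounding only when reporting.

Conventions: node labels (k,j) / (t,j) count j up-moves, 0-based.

price = 5.6946
tree:
5.6946
10.3425 2.0627
18.1542 4.2641 0.3214
30.3384 8.7408 0.7252 0.0000
41.6510 17.7350 1.6367 0.0000 0.0000
51.8051 30.3384 3.6935 0.0000 0.0000 0.0000

Δt=0.30700  u=1.11410  d=0.89759  q=0.54878  discount=0.98205
step 5 (expiry): payoffs max(K−S,0) = 51.8051 30.3384 3.6935 0.0000 0.0000 0.0000
k=4: (k=4,j=0): S=99.1490, K−S=41.6510, hold=39.3061 ⇒ V=41.6510 exercise | (k=4,j=1): S=123.0650, K−S=17.7350, hold=15.4341 ⇒ V=17.7350 exercise | (k=4,j=2): S=152.7500, K−S=0.0000, hold=1.6367 ⇒ V=1.6367 continue | (k=4,j=3): S=189.5954, K−S=0.0000, hold=0.0000 ⇒ V=0.0000 continue | (k=4,j=4): S=235.3283, K−S=0.0000, hold=0.0000 ⇒ V=0.0000 continue
k=3: (k=3,j=0): S=110.4616, K−S=30.3384, hold=28.0143 ⇒ V=30.3384 exercise | (k=3,j=1): S=137.1065, K−S=3.6935, hold=8.7408 ⇒ V=8.7408 continue | (k=3,j=2): S=170.1784, K−S=0.0000, hold=0.7252 ⇒ V=0.7252 continue | (k=3,j=3): S=211.2278, K−S=0.0000, hold=0.0000 ⇒ V=0.0000 continue
k=2: (k=2,j=0): S=123.0650, K−S=17.7350, hold=18.1542 ⇒ V=18.1542 continue | (k=2,j=1): S=152.7500, K−S=0.0000, hold=4.2641 ⇒ V=4.2641 continue | (k=2,j=2): S=189.5954, K−S=0.0000, hold=0.3214 ⇒ V=0.3214 continue
k=1: (k=1,j=0): S=137.1065, K−S=3.6935, hold=10.3425 ⇒ V=10.3425 continue | (k=1,j=1): S=170.1784, K−S=0.0000, hold=2.0627 ⇒ V=2.0627 continue
k=0: (k=0,j=0): S=152.7500, K−S=0.0000, hold=5.6946 ⇒ V=5.6946 continue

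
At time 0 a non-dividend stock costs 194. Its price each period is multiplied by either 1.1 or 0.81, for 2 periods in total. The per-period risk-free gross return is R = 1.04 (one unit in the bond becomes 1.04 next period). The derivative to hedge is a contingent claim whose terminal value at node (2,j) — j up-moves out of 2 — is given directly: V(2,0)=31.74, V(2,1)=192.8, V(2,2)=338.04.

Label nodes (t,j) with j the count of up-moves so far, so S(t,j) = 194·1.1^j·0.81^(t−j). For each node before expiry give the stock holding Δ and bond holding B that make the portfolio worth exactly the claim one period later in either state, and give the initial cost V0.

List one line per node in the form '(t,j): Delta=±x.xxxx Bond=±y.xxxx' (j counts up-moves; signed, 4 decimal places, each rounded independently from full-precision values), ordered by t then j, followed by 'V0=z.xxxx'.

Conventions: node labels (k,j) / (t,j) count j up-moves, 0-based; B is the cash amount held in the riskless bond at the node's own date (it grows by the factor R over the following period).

(0,0): Delta=2.5382 Bond=-236.0718
(1,0): Delta=3.5343 Bond=-402.0358
(1,1): Delta=2.3469 Bond=-204.6830
V0=256.3457

The replicating-portfolio and risk-neutral prices coincide; use p* = (1.04−0.81)/(1.1−0.81) = 0.7931 for the latter.
Terminal payoffs: V(2,0)=31.7400, V(2,1)=192.8000, V(2,2)=338.0400
  t=1,j=0: stock 157.1400 → up 172.8540 (V=192.8000), down 127.2834 (V=31.7400). Price 153.3435; hedge Δ=3.5343, bond B=-402.0358.
  t=1,j=1: stock 213.4000 → up 234.7400 (V=338.0400), down 172.8540 (V=192.8000). Price 296.1446; hedge Δ=2.3469, bond B=-204.6830.
  t=0,j=0: stock 194.0000 → up 213.4000 (V=296.1446), down 157.1400 (V=153.3435). Price 256.3457; hedge Δ=2.5382, bond B=-236.0718.
Check: Δ(0,0)·S0 + B(0,0) = 256.3457 = V0.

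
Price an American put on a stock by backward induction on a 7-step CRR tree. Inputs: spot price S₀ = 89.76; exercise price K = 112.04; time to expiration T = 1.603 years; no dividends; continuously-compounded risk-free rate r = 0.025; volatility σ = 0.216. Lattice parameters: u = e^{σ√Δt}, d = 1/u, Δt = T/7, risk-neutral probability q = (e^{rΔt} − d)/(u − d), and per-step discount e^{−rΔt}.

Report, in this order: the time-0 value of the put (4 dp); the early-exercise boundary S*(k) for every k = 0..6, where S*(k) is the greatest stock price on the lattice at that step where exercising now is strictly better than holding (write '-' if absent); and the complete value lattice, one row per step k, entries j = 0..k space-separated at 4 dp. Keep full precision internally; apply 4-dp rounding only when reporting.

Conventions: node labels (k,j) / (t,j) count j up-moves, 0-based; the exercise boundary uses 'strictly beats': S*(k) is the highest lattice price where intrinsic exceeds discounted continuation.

price = 23.6167
boundary = - 80.9454 72.9964 80.9454 72.9964 80.9454 89.7600
tree:
23.6167
31.0946 16.4657
39.0436 23.0712 10.0988
46.2120 31.0946 15.3725 4.9806
52.6764 39.0436 22.4486 8.5261 1.5191
58.5060 46.2120 31.0946 14.1249 3.0673 0.0000
63.7631 52.6764 39.0436 22.2800 6.1934 0.0000 0.0000
68.5040 58.5060 46.2120 31.0946 12.5055 0.0000 0.0000 0.0000

params: Δt=0.22900 u=1.10890 d=0.90180 q=0.50191 e^(-rΔt)=0.99429
t_7 payoffs: 68.5040 58.5060 46.2120 31.0946 12.5055 0.0000 0.0000 0.0000
t_6: node(6,0) S=48.2769 payoff=63.7631 vs cont=63.1235 → 63.7631 [stop]  node(6,1) S=59.3636 payoff=52.6764 vs cont=52.0368 → 52.6764 [stop]  node(6,2) S=72.9964 payoff=39.0436 vs cont=38.4040 → 39.0436 [stop]  node(6,3) S=89.7600 payoff=22.2800 vs cont=21.6404 → 22.2800 [stop]  node(6,4) S=110.3733 payoff=1.6667 vs cont=6.1934 → 6.1934 [wait]  node(6,5) S=135.7205 payoff=0.0000 vs cont=0.0000 → 0.0000 [wait]  node(6,6) S=166.8886 payoff=0.0000 vs cont=0.0000 → 0.0000 [wait]  ⇒ S*(6)=89.7600
t_5: node(5,0) S=53.5340 payoff=58.5060 vs cont=57.8664 → 58.5060 [stop]  node(5,1) S=65.8280 payoff=46.2120 vs cont=45.5724 → 46.2120 [stop]  node(5,2) S=80.9454 payoff=31.0946 vs cont=30.4550 → 31.0946 [stop]  node(5,3) S=99.5345 payoff=12.5055 vs cont=14.1249 → 14.1249 [wait]  node(5,4) S=122.3925 payoff=0.0000 vs cont=3.0673 → 3.0673 [wait]  node(5,5) S=150.4998 payoff=0.0000 vs cont=0.0000 → 0.0000 [wait]  ⇒ S*(5)=80.9454
t_4: node(4,0) S=59.3636 payoff=52.6764 vs cont=52.0368 → 52.6764 [stop]  node(4,1) S=72.9964 payoff=39.0436 vs cont=38.4040 → 39.0436 [stop]  node(4,2) S=89.7600 payoff=22.2800 vs cont=22.4486 → 22.4486 [wait]  node(4,3) S=110.3733 payoff=1.6667 vs cont=8.5261 → 8.5261 [wait]  node(4,4) S=135.7205 payoff=0.0000 vs cont=1.5191 → 1.5191 [wait]  ⇒ S*(4)=72.9964
t_3: node(3,0) S=65.8280 payoff=46.2120 vs cont=45.5724 → 46.2120 [stop]  node(3,1) S=80.9454 payoff=31.0946 vs cont=30.5391 → 31.0946 [stop]  node(3,2) S=99.5345 payoff=12.5055 vs cont=15.3725 → 15.3725 [wait]  node(3,3) S=122.3925 payoff=0.0000 vs cont=4.9806 → 4.9806 [wait]  ⇒ S*(3)=80.9454
t_2: node(2,0) S=72.9964 payoff=39.0436 vs cont=38.4040 → 39.0436 [stop]  node(2,1) S=89.7600 payoff=22.2800 vs cont=23.0712 → 23.0712 [wait]  node(2,2) S=110.3733 payoff=1.6667 vs cont=10.0988 → 10.0988 [wait]  ⇒ S*(2)=72.9964
t_1: node(1,0) S=80.9454 payoff=31.0946 vs cont=30.8498 → 31.0946 [stop]  node(1,1) S=99.5345 payoff=12.5055 vs cont=16.4657 → 16.4657 [wait]  ⇒ S*(1)=80.9454
t_0: node(0,0) S=89.7600 payoff=22.2800 vs cont=23.6167 → 23.6167 [wait]  ⇒ S*(0)=-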